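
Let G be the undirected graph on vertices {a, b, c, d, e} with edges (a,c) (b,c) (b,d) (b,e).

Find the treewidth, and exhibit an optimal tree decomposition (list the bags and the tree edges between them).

Treewidth 1.
One optimal decomposition is:
Bags: B1 = {a, c}  B2 = {b, c}  B3 = {b, d}  B4 = {b, e}
Tree: B1–B2, B2–B3, B3–B4

Every bag has size at most 2, so the width is 2 − 1 = 1 and tw(G) ≤ 1. Any graph with an edge has treewidth ≥ 1, and G has the edge a–c. Hence tw(G) = 1 exactly.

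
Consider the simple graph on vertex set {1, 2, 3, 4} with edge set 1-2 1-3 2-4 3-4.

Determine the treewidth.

2

A width-2 tree decomposition is:
Bags: B1 = {2, 3, 4}  B2 = {1, 2, 3}
Tree: B1–B2
The largest bag has 3 vertices, giving width 2; this decomposition certifies tw(G) ≤ 2. Since 3–4–2–1–3 is a cycle in G, G is not acyclic. Forests are exactly the graphs of treewidth ≤ 1, so tw(G) ≥ 2. Therefore the treewidth is 2.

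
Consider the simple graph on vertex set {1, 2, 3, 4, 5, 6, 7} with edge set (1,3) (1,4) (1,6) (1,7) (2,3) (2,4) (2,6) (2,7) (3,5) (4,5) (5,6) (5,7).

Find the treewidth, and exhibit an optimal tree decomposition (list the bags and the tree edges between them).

Treewidth 3.
One optimal decomposition is:
Bags: B1 = {1, 2, 5, 6}  B2 = {1, 2, 3, 5}  B3 = {1, 2, 5, 7}  B4 = {1, 2, 4, 5}
Tree: B1–B2, B2–B3, B3–B4

Every bag has size at most 4, so the width is 4 − 1 = 3 and tw(G) ≤ 3. For the lower bound: the 4 vertex sets {1,6}, {2,3}, {5}, {7} are disjoint, each induces a connected subgraph, and every pair is joined by at least one edge of G. Contracting each set to a single vertex therefore yields K_{4} as a minor, and since treewidth is minor-monotone, tw(G) ≥ tw(K_{4}) = 3. Therefore the treewidth is 3.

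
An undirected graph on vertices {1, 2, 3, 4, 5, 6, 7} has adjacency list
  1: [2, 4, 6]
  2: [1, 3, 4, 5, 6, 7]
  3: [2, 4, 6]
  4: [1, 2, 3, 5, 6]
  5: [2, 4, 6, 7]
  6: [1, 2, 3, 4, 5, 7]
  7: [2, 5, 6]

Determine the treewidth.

3

A width-3 tree decomposition is:
Bags: B1 = {2, 4, 5, 6}  B2 = {2, 3, 4, 6}  B3 = {2, 5, 6, 7}  B4 = {1, 2, 4, 6}
Tree: B1–B2, B1–B3, B1–B4
Each bag holds 4 vertices, so the decomposition has width 3, which upper-bounds the treewidth. For the lower bound, the 4 vertices {1, 2, 4, 6} are pairwise adjacent, and any tree decomposition puts a clique entirely inside one bag — forcing width ≥ 3. Combining the bounds, tw(G) = 3.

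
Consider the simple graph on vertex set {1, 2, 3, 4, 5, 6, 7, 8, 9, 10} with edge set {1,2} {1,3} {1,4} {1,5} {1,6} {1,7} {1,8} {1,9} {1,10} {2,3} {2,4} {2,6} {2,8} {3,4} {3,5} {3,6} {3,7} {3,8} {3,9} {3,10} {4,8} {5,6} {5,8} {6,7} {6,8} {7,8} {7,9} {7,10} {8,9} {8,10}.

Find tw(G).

4

A width-4 tree decomposition is:
Bags: B1 = {1, 3, 6, 7, 8}  B2 = {1, 3, 7, 8, 10}  B3 = {1, 3, 5, 6, 8}  B4 = {1, 2, 3, 6, 8}  B5 = {1, 2, 3, 4, 8}  B6 = {1, 3, 7, 8, 9}
Tree: B1–B2, B1–B3, B3–B4, B4–B5, B1–B6
Each bag holds 5 vertices, so the decomposition has width 4, which upper-bounds the treewidth. For the lower bound, the 5 vertices {1, 3, 7, 8, 9} are pairwise adjacent, and any tree decomposition puts a clique entirely inside one bag — forcing width ≥ 4. Therefore the treewidth is 4.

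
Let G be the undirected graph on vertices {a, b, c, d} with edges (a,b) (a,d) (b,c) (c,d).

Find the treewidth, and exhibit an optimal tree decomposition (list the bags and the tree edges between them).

Treewidth 2.
One optimal decomposition is:
Bags: B1 = {a, b, c}  B2 = {a, c, d}
Tree: B1–B2

Each bag holds 3 vertices, so the decomposition has width 2, which upper-bounds the treewidth. Since a–b–c–d–a is a cycle in G, G is not acyclic. Forests are exactly the graphs of treewidth ≤ 1, so tw(G) ≥ 2. The upper and lower bounds meet at 2, so that is the treewidth.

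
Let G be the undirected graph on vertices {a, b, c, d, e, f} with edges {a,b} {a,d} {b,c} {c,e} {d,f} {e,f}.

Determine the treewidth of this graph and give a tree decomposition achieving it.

Each bag holds 3 vertices, so the decomposition has width 2, which upper-bounds the treewidth. Since b–c–e–f–d–a–b is a cycle in G, G is not acyclic. Forests are exactly the graphs of treewidth ≤ 1, so tw(G) ≥ 2. Therefore the treewidth is 2.

Treewidth 2.
One optimal decomposition is:
Bags: B1 = {b, c, e}  B2 = {b, e, f}  B3 = {b, d, f}  B4 = {a, b, d}
Tree: B1–B2, B2–B3, B3–B4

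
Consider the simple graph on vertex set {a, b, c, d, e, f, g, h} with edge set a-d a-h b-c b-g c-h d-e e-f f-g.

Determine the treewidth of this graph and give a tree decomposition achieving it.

Treewidth 2.
One such decomposition:
Bags: B1 = {a, d, h}  B2 = {d, e, h}  B3 = {e, f, h}  B4 = {f, g, h}  B5 = {b, g, h}  B6 = {b, c, h}
Tree: B1–B2, B2–B3, B3–B4, B4–B5, B5–B6

Each bag holds 3 vertices, so the decomposition has width 2, which upper-bounds the treewidth. Since h–a–d–e–f–g–b–c–h is a cycle in G, G is not acyclic. Forests are exactly the graphs of treewidth ≤ 1, so tw(G) ≥ 2. Hence tw(G) = 2 exactly.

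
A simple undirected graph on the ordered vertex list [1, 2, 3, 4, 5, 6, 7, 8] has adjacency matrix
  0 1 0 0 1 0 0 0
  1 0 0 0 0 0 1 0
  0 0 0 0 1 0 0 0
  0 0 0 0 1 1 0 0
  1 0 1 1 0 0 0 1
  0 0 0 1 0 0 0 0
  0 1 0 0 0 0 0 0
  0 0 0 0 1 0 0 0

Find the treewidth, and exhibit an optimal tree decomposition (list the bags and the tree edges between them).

Treewidth 1.
One such decomposition:
Bags: B1 = {5, 8}  B2 = {4, 5}  B3 = {4, 6}  B4 = {3, 5}  B5 = {1, 5}  B6 = {1, 2}  B7 = {2, 7}
Tree: B1–B2, B2–B3, B2–B4, B2–B5, B5–B6, B6–B7

The largest bag has 2 vertices, giving width 1; this decomposition certifies tw(G) ≤ 1. G has an edge, so its treewidth is at least 1. Therefore the treewidth is 1.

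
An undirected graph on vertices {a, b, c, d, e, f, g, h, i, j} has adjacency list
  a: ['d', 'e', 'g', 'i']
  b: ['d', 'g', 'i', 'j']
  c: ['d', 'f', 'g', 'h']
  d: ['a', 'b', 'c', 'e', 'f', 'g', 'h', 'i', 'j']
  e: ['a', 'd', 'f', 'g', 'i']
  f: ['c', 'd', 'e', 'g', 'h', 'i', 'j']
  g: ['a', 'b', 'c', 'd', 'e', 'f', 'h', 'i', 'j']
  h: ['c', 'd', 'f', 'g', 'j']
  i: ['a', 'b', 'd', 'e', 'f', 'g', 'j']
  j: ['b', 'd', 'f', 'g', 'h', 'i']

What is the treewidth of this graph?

4

A width-4 tree decomposition is:
Bags: B1 = {d, f, g, i, j}  B2 = {d, f, g, h, j}  B3 = {c, d, f, g, h}  B4 = {b, d, g, i, j}  B5 = {d, e, f, g, i}  B6 = {a, d, e, g, i}
Tree: B1–B2, B2–B3, B1–B4, B1–B5, B5–B6
The largest bag has 5 vertices, giving width 4; this decomposition certifies tw(G) ≤ 4. On the other hand G contains the 5-clique {a, d, e, g, i}. A clique must lie in a single bag of any decomposition, so no decomposition can have width below 4. Therefore the treewidth is 4.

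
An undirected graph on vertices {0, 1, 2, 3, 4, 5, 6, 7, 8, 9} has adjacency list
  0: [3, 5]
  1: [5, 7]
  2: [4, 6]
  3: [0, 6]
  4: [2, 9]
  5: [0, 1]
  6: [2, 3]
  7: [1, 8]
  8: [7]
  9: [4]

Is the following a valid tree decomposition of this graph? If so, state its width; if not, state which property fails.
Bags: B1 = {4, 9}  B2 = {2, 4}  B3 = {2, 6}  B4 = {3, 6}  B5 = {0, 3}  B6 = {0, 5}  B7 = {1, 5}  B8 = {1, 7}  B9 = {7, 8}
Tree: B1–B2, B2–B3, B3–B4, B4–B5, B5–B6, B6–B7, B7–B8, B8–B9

Vertex coverage: the bags together contain {0, 1, 2, 3, 4, 5, 6, 7, 8, 9}, the full vertex set. Edge coverage: each edge of G has both endpoints in at least one bag. Running intersection: for every vertex, the bags containing it form a connected subtree. All three properties hold, so this is a valid tree decomposition of width max|bag| − 1 = 1, and hence tw(G) ≤ 1.

Yes; width 1.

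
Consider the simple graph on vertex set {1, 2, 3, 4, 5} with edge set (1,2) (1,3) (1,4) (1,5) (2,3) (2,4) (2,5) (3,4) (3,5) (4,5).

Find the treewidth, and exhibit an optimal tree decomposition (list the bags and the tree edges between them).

Treewidth 4.
Bags: B1 = {1, 2, 3, 4, 5}
Tree: (single bag)

With just one bag of size 5, the width is 5 − 1 = 4, so tw(G) ≤ 4. On the other hand G contains the 5-clique {1, 2, 3, 4, 5}. A clique must lie in a single bag of any decomposition, so no decomposition can have width below 4. Combining the bounds, tw(G) = 4.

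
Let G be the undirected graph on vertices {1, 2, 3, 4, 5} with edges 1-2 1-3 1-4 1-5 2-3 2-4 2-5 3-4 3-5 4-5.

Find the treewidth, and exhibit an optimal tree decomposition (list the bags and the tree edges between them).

With just one bag of size 5, the width is 5 − 1 = 4, so tw(G) ≤ 4. On the other hand G contains the 5-clique {1, 2, 3, 4, 5}. A clique must lie in a single bag of any decomposition, so no decomposition can have width below 4. The upper and lower bounds meet at 4, so that is the treewidth.

Treewidth 4.
One such decomposition:
Bags: B1 = {1, 2, 3, 4, 5}
Tree: (single bag)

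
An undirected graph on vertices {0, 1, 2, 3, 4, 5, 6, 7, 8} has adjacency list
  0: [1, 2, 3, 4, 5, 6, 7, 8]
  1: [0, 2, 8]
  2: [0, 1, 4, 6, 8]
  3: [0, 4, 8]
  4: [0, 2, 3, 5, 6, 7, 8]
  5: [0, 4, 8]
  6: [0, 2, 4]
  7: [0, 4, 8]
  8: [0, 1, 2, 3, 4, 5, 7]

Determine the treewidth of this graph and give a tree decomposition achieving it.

Treewidth 3.
One such decomposition:
Bags: B1 = {0, 2, 4, 8}  B2 = {0, 2, 4, 6}  B3 = {0, 4, 5, 8}  B4 = {0, 1, 2, 8}  B5 = {0, 4, 7, 8}  B6 = {0, 3, 4, 8}
Tree: B1–B2, B1–B3, B1–B4, B3–B5, B1–B6

Each bag holds 4 vertices, so the decomposition has width 3, which upper-bounds the treewidth. Conversely, {0, 1, 2, 8} is a clique of size 4, and the vertices of any clique must share a bag in every tree decomposition; so some bag has ≥ 4 vertices and tw(G) ≥ 3. Hence tw(G) = 3 exactly.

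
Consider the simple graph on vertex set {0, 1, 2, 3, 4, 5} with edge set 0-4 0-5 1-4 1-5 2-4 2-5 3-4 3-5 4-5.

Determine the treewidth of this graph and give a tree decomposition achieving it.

Every bag has size at most 3, so the width is 3 − 1 = 2 and tw(G) ≤ 2. Conversely, {0, 4, 5} is a clique of size 3, and the vertices of any clique must share a bag in every tree decomposition; so some bag has ≥ 3 vertices and tw(G) ≥ 2. Therefore the treewidth is 2.

Treewidth 2.
One such decomposition:
Bags: B1 = {2, 4, 5}  B2 = {3, 4, 5}  B3 = {1, 4, 5}  B4 = {0, 4, 5}
Tree: B1–B2, B1–B3, B3–B4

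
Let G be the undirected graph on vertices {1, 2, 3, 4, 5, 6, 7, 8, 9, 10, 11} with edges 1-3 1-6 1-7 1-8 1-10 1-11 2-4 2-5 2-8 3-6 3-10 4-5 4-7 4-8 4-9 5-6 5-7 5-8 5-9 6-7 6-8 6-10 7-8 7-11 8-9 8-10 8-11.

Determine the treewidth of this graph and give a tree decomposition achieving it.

Treewidth 3.
Bags: B1 = {2, 4, 5, 8}  B2 = {4, 5, 7, 8}  B3 = {5, 6, 7, 8}  B4 = {1, 6, 7, 8}  B5 = {1, 6, 8, 10}  B6 = {4, 5, 8, 9}  B7 = {1, 7, 8, 11}  B8 = {1, 3, 6, 10}
Tree: B1–B2, B2–B3, B3–B4, B4–B5, B1–B6, B4–B7, B5–B8

The largest bag has 4 vertices, giving width 3; this decomposition certifies tw(G) ≤ 3. For the lower bound, the 4 vertices {1, 7, 8, 11} are pairwise adjacent, and any tree decomposition puts a clique entirely inside one bag — forcing width ≥ 3. Hence tw(G) = 3 exactly.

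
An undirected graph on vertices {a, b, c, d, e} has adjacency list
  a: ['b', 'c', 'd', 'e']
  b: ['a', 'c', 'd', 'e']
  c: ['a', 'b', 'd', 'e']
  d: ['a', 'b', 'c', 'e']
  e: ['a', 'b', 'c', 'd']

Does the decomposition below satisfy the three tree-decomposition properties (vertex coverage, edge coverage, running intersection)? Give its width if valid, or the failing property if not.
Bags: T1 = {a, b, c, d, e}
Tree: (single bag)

Yes; width 4.

Checking the three conditions: (i) the bags cover all of {a, b, c, d, e}; (ii) for each edge, some bag contains both endpoints; (iii) the bags containing any fixed vertex form a subtree. All hold, so the decomposition is valid with width 5 − 1 = 4.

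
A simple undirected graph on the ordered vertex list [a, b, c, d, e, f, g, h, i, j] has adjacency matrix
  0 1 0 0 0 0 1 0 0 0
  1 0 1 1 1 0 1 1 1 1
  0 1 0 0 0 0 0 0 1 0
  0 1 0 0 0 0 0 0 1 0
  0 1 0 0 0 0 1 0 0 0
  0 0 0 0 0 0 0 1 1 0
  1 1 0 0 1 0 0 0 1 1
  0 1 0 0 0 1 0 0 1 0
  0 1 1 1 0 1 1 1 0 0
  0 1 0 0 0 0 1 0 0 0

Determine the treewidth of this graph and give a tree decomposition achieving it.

Treewidth 2.
Bags: B1 = {b, g, i}  B2 = {b, h, i}  B3 = {b, d, i}  B4 = {f, h, i}  B5 = {b, e, g}  B6 = {b, c, i}  B7 = {a, b, g}  B8 = {b, g, j}
Tree: B1–B2, B1–B3, B2–B4, B1–B5, B2–B6, B5–B7, B5–B8

Every bag has size at most 3, so the width is 3 − 1 = 2 and tw(G) ≤ 2. On the other hand G contains the 3-clique {f, h, i}. A clique must lie in a single bag of any decomposition, so no decomposition can have width below 2. Combining the bounds, tw(G) = 2.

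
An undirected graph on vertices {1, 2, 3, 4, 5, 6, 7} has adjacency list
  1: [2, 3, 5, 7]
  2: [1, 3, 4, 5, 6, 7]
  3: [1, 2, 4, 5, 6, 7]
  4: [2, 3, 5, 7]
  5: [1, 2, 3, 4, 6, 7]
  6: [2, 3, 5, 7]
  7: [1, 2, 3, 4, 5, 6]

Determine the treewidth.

A width-4 tree decomposition is:
Bags: B1 = {1, 2, 3, 5, 7}  B2 = {2, 3, 4, 5, 7}  B3 = {2, 3, 5, 6, 7}
Tree: B1–B2, B1–B3
The largest bag has 5 vertices, giving width 4; this decomposition certifies tw(G) ≤ 4. For the lower bound, the 5 vertices {1, 2, 3, 5, 7} are pairwise adjacent, and any tree decomposition puts a clique entirely inside one bag — forcing width ≥ 4. Therefore the treewidth is 4.

4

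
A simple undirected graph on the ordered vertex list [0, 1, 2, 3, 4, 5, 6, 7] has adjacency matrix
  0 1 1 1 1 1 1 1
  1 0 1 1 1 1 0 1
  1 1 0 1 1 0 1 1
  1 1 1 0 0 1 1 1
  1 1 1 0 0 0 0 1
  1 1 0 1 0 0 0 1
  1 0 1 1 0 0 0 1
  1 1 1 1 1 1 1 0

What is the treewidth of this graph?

4

A width-4 tree decomposition is:
Bags: B1 = {0, 1, 2, 3, 7}  B2 = {0, 1, 3, 5, 7}  B3 = {0, 2, 3, 6, 7}  B4 = {0, 1, 2, 4, 7}
Tree: B1–B2, B1–B3, B1–B4
Every bag has size at most 5, so the width is 5 − 1 = 4 and tw(G) ≤ 4. On the other hand G contains the 5-clique {0, 1, 2, 3, 7}. A clique must lie in a single bag of any decomposition, so no decomposition can have width below 4. Therefore the treewidth is 4.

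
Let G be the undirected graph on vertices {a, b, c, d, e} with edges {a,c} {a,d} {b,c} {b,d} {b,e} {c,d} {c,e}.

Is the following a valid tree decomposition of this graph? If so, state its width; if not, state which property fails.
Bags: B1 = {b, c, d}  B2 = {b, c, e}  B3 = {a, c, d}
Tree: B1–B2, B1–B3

Every vertex of G appears in some bag (union = {a, b, c, d, e}); every edge is covered by a bag; and for each vertex v the set of bags containing v is connected in the bag tree. The decomposition is therefore valid. The largest bag has 3 vertices, so the width is 2.

Yes; width 2.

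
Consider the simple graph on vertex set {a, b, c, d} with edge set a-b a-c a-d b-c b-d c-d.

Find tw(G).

A width-3 tree decomposition is:
Bags: B1 = {a, b, c, d}
Tree: (single bag)
With just one bag of size 4, the width is 4 − 1 = 3, so tw(G) ≤ 3. For the lower bound, the 4 vertices {a, b, c, d} are pairwise adjacent, and any tree decomposition puts a clique entirely inside one bag — forcing width ≥ 3. Combining the bounds, tw(G) = 3.

3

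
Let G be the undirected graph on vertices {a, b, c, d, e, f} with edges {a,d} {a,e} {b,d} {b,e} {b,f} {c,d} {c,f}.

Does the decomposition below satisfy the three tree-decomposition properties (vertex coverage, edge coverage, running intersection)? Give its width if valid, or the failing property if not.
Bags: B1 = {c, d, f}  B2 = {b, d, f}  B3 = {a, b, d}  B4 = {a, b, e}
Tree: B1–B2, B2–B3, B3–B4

Yes; width 2.

Vertex coverage: the bags together contain {a, b, c, d, e, f}, the full vertex set. Edge coverage: each edge of G has both endpoints in at least one bag. Running intersection: for every vertex, the bags containing it form a connected subtree. All three properties hold, so this is a valid tree decomposition of width max|bag| − 1 = 2, and hence tw(G) ≤ 2.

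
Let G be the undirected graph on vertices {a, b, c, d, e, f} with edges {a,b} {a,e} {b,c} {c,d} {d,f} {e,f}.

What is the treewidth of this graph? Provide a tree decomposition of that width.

The largest bag has 3 vertices, giving width 2; this decomposition certifies tw(G) ≤ 2. Since a–b–c–d–f–e–a is a cycle in G, G is not acyclic. Forests are exactly the graphs of treewidth ≤ 1, so tw(G) ≥ 2. Therefore the treewidth is 2.

Treewidth 2.
One optimal decomposition is:
Bags: B1 = {a, b, c}  B2 = {a, c, d}  B3 = {a, d, f}  B4 = {a, e, f}
Tree: B1–B2, B2–B3, B3–B4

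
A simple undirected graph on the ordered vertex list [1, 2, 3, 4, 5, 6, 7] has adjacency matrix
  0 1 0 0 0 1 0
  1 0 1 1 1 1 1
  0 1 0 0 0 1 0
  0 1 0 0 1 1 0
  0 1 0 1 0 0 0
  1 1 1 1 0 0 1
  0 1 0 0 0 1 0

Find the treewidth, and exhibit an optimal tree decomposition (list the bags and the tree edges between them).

Each bag holds 3 vertices, so the decomposition has width 2, which upper-bounds the treewidth. Conversely, {2, 4, 5} is a clique of size 3, and the vertices of any clique must share a bag in every tree decomposition; so some bag has ≥ 3 vertices and tw(G) ≥ 2. The upper and lower bounds meet at 2, so that is the treewidth.

Treewidth 2.
One optimal decomposition is:
Bags: B1 = {2, 4, 6}  B2 = {2, 4, 5}  B3 = {2, 6, 7}  B4 = {1, 2, 6}  B5 = {2, 3, 6}
Tree: B1–B2, B1–B3, B3–B4, B1–B5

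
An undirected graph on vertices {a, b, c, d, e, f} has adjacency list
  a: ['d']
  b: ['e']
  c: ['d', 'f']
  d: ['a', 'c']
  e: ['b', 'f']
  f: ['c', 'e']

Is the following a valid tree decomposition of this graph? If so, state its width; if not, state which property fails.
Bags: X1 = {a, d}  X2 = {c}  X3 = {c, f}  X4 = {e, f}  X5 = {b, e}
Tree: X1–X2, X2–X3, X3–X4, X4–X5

A tree decomposition must satisfy three properties: every vertex lies in some bag; for every edge, both endpoints lie together in some bag; and for every vertex, the bags containing it form a connected subtree. Here edge (d,c) lies in no bag, so the decomposition is invalid.

No — edge (d,c) lies in no bag.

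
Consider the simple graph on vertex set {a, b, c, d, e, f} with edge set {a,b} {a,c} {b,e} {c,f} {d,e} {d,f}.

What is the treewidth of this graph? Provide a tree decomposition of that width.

Treewidth 2.
One such decomposition:
Bags: B1 = {a, b, c}  B2 = {b, c, e}  B3 = {c, d, e}  B4 = {c, d, f}
Tree: B1–B2, B2–B3, B3–B4

Each bag holds 3 vertices, so the decomposition has width 2, which upper-bounds the treewidth. The edges c–a–b–e–d–f–c form a cycle, so G is not a tree and its treewidth is at least 2. Combining the bounds, tw(G) = 2.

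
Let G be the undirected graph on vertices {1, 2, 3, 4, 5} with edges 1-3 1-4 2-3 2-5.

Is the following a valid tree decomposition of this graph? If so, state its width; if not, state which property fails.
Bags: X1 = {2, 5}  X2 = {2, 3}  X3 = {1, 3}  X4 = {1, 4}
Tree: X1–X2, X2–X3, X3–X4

Yes; width 1.

Vertex coverage: the bags together contain {1, 2, 3, 4, 5}, the full vertex set. Edge coverage: each edge of G has both endpoints in at least one bag. Running intersection: for every vertex, the bags containing it form a connected subtree. All three properties hold, so this is a valid tree decomposition of width max|bag| − 1 = 1, and hence tw(G) ≤ 1.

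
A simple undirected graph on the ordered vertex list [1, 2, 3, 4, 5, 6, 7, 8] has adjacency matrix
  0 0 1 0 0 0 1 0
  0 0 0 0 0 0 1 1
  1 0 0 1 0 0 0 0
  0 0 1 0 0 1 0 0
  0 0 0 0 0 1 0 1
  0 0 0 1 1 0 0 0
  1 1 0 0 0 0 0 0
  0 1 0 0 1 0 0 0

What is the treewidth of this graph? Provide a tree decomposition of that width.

Treewidth 2.
Bags: B1 = {2, 7, 8}  B2 = {1, 7, 8}  B3 = {1, 3, 8}  B4 = {3, 4, 8}  B5 = {4, 6, 8}  B6 = {5, 6, 8}
Tree: B1–B2, B2–B3, B3–B4, B4–B5, B5–B6

Every bag has size at most 3, so the width is 3 − 1 = 2 and tw(G) ≤ 2. The edges 8–2–7–1–3–4–6–5–8 form a cycle, so G is not a tree and its treewidth is at least 2. The upper and lower bounds meet at 2, so that is the treewidth.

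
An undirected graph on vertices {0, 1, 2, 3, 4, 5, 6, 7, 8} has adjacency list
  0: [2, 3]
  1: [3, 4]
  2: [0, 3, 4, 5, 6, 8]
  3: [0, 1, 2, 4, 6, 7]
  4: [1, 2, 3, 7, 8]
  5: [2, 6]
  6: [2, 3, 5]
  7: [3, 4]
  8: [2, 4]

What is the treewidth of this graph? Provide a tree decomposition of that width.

Every bag has size at most 3, so the width is 3 − 1 = 2 and tw(G) ≤ 2. Conversely, {1, 3, 4} is a clique of size 3, and the vertices of any clique must share a bag in every tree decomposition; so some bag has ≥ 3 vertices and tw(G) ≥ 2. The upper and lower bounds meet at 2, so that is the treewidth.

Treewidth 2.
One such decomposition:
Bags: B1 = {2, 3, 4}  B2 = {1, 3, 4}  B3 = {2, 3, 6}  B4 = {2, 4, 8}  B5 = {0, 2, 3}  B6 = {2, 5, 6}  B7 = {3, 4, 7}
Tree: B1–B2, B1–B3, B1–B4, B3–B5, B3–B6, B1–B7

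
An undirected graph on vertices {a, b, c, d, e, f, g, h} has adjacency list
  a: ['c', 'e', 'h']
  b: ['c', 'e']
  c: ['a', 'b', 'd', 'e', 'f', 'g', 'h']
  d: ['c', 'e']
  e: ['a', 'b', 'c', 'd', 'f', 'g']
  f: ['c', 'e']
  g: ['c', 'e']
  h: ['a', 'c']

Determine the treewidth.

A width-2 tree decomposition is:
Bags: B1 = {c, d, e}  B2 = {b, c, e}  B3 = {a, c, e}  B4 = {c, e, g}  B5 = {a, c, h}  B6 = {c, e, f}
Tree: B1–B2, B2–B3, B1–B4, B3–B5, B4–B6
The largest bag has 3 vertices, giving width 2; this decomposition certifies tw(G) ≤ 2. Conversely, {c, d, e} is a clique of size 3, and the vertices of any clique must share a bag in every tree decomposition; so some bag has ≥ 3 vertices and tw(G) ≥ 2. Combining the bounds, tw(G) = 2.

2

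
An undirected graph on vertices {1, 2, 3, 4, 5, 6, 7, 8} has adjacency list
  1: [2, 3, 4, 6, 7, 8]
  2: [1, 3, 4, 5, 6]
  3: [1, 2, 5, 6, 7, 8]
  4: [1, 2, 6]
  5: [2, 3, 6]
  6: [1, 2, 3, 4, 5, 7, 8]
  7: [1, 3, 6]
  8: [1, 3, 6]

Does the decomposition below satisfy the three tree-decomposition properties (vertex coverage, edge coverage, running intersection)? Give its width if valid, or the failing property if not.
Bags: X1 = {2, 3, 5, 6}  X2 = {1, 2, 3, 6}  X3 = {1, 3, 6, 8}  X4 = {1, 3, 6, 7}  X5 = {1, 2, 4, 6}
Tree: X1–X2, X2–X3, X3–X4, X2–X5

Yes; width 3.

Checking the three conditions: (i) the bags cover all of {1, 2, 3, 4, 5, 6, 7, 8}; (ii) for each edge, some bag contains both endpoints; (iii) the bags containing any fixed vertex form a subtree. All hold, so the decomposition is valid with width 4 − 1 = 3.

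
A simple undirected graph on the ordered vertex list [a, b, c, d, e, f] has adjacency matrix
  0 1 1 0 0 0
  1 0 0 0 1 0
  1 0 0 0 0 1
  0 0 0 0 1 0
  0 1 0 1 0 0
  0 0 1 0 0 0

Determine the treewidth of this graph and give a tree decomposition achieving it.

Treewidth 1.
One such decomposition:
Bags: B1 = {c, f}  B2 = {a, c}  B3 = {a, b}  B4 = {b, e}  B5 = {d, e}
Tree: B1–B2, B2–B3, B3–B4, B4–B5

Every bag has size at most 2, so the width is 2 − 1 = 1 and tw(G) ≤ 1. Since G has at least one edge (e.g. f–c), it is not an edgeless graph, so tw(G) ≥ 1. Therefore the treewidth is 1.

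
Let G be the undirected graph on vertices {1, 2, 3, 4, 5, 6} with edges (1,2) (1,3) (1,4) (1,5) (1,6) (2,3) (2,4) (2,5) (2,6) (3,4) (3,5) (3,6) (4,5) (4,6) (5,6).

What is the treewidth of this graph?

5

A width-5 tree decomposition is:
Bags: B1 = {1, 2, 3, 4, 5, 6}
Tree: (single bag)
A single bag containing all 6 vertices is trivially a valid decomposition of width 5. For the lower bound, the 6 vertices {1, 2, 3, 4, 5, 6} are pairwise adjacent, and any tree decomposition puts a clique entirely inside one bag — forcing width ≥ 5. Combining the bounds, tw(G) = 5.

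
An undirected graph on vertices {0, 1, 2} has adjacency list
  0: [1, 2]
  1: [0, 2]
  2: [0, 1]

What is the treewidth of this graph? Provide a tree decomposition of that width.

Treewidth 2.
One optimal decomposition is:
Bags: B1 = {0, 1, 2}
Tree: (single bag)

With just one bag of size 3, the width is 3 − 1 = 2, so tw(G) ≤ 2. For the lower bound, the 3 vertices {0, 1, 2} are pairwise adjacent, and any tree decomposition puts a clique entirely inside one bag — forcing width ≥ 2. The upper and lower bounds meet at 2, so that is the treewidth.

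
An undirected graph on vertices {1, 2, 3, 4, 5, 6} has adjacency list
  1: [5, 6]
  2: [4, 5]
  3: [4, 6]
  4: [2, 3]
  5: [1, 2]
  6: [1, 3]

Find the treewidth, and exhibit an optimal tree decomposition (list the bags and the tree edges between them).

Treewidth 2.
One optimal decomposition is:
Bags: B1 = {3, 4, 6}  B2 = {1, 4, 6}  B3 = {1, 4, 5}  B4 = {2, 4, 5}
Tree: B1–B2, B2–B3, B3–B4

Every bag has size at most 3, so the width is 3 − 1 = 2 and tw(G) ≤ 2. Since 4–3–6–1–5–2–4 is a cycle in G, G is not acyclic. Forests are exactly the graphs of treewidth ≤ 1, so tw(G) ≥ 2. Combining the bounds, tw(G) = 2.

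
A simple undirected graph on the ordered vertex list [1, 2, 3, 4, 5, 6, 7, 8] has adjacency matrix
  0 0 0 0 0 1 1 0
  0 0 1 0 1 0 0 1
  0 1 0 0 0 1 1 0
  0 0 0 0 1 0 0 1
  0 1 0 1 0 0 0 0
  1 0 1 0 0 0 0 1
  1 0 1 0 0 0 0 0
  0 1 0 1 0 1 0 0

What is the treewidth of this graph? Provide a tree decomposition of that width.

Each bag holds 3 vertices, so the decomposition has width 2, which upper-bounds the treewidth. The edges 1–7–3–6–1 form a cycle, so G is not a tree and its treewidth is at least 2. Combining the bounds, tw(G) = 2.

Treewidth 2.
One such decomposition:
Bags: B1 = {1, 6, 7}  B2 = {3, 6, 7}  B3 = {3, 6, 8}  B4 = {2, 3, 8}  B5 = {2, 4, 8}  B6 = {2, 4, 5}
Tree: B1–B2, B2–B3, B3–B4, B4–B5, B5–B6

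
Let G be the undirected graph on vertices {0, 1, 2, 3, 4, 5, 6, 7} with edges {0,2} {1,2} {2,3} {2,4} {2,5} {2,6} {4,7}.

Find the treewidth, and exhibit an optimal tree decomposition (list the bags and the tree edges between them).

Treewidth 1.
Bags: B1 = {2, 3}  B2 = {2, 5}  B3 = {0, 2}  B4 = {2, 4}  B5 = {4, 7}  B6 = {1, 2}  B7 = {2, 6}
Tree: B1–B2, B2–B3, B2–B4, B4–B5, B4–B6, B2–B7

Every bag has size at most 2, so the width is 2 − 1 = 1 and tw(G) ≤ 1. Since G has at least one edge (e.g. 2–3), it is not an edgeless graph, so tw(G) ≥ 1. Hence tw(G) = 1 exactly.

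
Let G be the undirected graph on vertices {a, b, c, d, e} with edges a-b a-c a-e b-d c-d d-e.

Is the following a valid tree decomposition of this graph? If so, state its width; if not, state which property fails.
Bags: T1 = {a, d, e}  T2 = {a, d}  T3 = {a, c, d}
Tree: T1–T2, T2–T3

A tree decomposition must satisfy three properties: every vertex lies in some bag; for every edge, both endpoints lie together in some bag; and for every vertex, the bags containing it form a connected subtree. Here vertex b appears in no bag, so the decomposition is invalid.

No — vertex b appears in no bag.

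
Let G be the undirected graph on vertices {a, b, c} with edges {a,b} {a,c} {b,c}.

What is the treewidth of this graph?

A width-2 tree decomposition is:
Bags: B1 = {a, b, c}
Tree: (single bag)
A single bag containing all 3 vertices is trivially a valid decomposition of width 2. Conversely, {a, b, c} is a clique of size 3, and the vertices of any clique must share a bag in every tree decomposition; so some bag has ≥ 3 vertices and tw(G) ≥ 2. Therefore the treewidth is 2.

2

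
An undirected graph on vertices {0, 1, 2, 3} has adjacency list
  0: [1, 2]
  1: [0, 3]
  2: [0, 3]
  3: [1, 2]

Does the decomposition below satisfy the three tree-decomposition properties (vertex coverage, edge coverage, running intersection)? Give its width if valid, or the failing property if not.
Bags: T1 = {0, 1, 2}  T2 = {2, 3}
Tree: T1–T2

A tree decomposition must satisfy three properties: every vertex lies in some bag; for every edge, both endpoints lie together in some bag; and for every vertex, the bags containing it form a connected subtree. Here edge (1,3) lies in no bag, so the decomposition is invalid.

No — edge (1,3) lies in no bag.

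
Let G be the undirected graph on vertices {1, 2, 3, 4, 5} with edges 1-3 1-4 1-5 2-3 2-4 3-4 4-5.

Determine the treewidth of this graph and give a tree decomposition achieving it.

Each bag holds 3 vertices, so the decomposition has width 2, which upper-bounds the treewidth. Conversely, {1, 3, 4} is a clique of size 3, and the vertices of any clique must share a bag in every tree decomposition; so some bag has ≥ 3 vertices and tw(G) ≥ 2. Combining the bounds, tw(G) = 2.

Treewidth 2.
One optimal decomposition is:
Bags: B1 = {1, 3, 4}  B2 = {1, 4, 5}  B3 = {2, 3, 4}
Tree: B1–B2, B1–B3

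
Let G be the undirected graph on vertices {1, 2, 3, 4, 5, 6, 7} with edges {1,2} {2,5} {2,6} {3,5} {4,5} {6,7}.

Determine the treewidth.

A width-1 tree decomposition is:
Bags: B1 = {2, 5}  B2 = {3, 5}  B3 = {2, 6}  B4 = {6, 7}  B5 = {4, 5}  B6 = {1, 2}
Tree: B1–B2, B1–B3, B3–B4, B1–B5, B3–B6
The largest bag has 2 vertices, giving width 1; this decomposition certifies tw(G) ≤ 1. G has an edge, so its treewidth is at least 1. Hence tw(G) = 1 exactly.

1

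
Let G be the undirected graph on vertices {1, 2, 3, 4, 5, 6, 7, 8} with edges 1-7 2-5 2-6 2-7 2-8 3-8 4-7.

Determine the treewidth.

A width-1 tree decomposition is:
Bags: B1 = {2, 7}  B2 = {2, 8}  B3 = {1, 7}  B4 = {3, 8}  B5 = {4, 7}  B6 = {2, 6}  B7 = {2, 5}
Tree: B1–B2, B1–B3, B2–B4, B1–B5, B2–B6, B2–B7
Each bag holds 2 vertices, so the decomposition has width 1, which upper-bounds the treewidth. Any graph with an edge has treewidth ≥ 1, and G has the edge 7–2. The upper and lower bounds meet at 1, so that is the treewidth.

1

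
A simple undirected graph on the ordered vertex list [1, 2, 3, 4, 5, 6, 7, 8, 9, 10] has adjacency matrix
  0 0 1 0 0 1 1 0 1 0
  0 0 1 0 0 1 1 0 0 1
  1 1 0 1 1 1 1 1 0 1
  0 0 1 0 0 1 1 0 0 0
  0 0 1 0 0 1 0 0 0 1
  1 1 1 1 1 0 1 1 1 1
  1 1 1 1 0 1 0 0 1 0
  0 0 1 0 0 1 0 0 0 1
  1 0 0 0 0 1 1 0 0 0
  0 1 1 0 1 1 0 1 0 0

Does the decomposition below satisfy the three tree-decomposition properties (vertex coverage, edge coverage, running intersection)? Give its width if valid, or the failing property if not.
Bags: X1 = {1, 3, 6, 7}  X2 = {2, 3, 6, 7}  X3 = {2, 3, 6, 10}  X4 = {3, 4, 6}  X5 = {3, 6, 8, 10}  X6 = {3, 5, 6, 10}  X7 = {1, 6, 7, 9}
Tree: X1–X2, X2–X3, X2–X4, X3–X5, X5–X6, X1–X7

A tree decomposition must satisfy three properties: every vertex lies in some bag; for every edge, both endpoints lie together in some bag; and for every vertex, the bags containing it form a connected subtree. Here edge (7,4) lies in no bag, so the decomposition is invalid.

No — edge (7,4) lies in no bag.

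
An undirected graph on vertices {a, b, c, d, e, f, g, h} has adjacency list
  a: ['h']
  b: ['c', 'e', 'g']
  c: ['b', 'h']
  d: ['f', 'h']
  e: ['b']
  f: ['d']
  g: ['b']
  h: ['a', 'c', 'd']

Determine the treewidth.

A width-1 tree decomposition is:
Bags: B1 = {d, h}  B2 = {c, h}  B3 = {d, f}  B4 = {a, h}  B5 = {b, c}  B6 = {b, g}  B7 = {b, e}
Tree: B1–B2, B1–B3, B2–B4, B2–B5, B5–B6, B5–B7
The largest bag has 2 vertices, giving width 1; this decomposition certifies tw(G) ≤ 1. Any graph with an edge has treewidth ≥ 1, and G has the edge d–h. Hence tw(G) = 1 exactly.

1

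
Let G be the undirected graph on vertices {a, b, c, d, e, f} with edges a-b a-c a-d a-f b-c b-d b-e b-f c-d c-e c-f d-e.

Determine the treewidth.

A width-3 tree decomposition is:
Bags: B1 = {a, b, c, f}  B2 = {a, b, c, d}  B3 = {b, c, d, e}
Tree: B1–B2, B2–B3
The largest bag has 4 vertices, giving width 3; this decomposition certifies tw(G) ≤ 3. For the lower bound, the 4 vertices {b, c, d, e} are pairwise adjacent, and any tree decomposition puts a clique entirely inside one bag — forcing width ≥ 3. Combining the bounds, tw(G) = 3.

3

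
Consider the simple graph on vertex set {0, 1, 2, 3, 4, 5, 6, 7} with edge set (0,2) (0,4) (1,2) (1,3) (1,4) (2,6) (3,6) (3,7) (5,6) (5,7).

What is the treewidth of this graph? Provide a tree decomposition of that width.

Treewidth 2.
One optimal decomposition is:
Bags: B1 = {5, 6, 7}  B2 = {3, 6, 7}  B3 = {2, 3, 6}  B4 = {1, 2, 3}  B5 = {0, 1, 2}  B6 = {0, 1, 4}
Tree: B1–B2, B2–B3, B3–B4, B4–B5, B5–B6

Each bag holds 3 vertices, so the decomposition has width 2, which upper-bounds the treewidth. Since 5–7–3–6–5 is a cycle in G, G is not acyclic. Forests are exactly the graphs of treewidth ≤ 1, so tw(G) ≥ 2. Hence tw(G) = 2 exactly.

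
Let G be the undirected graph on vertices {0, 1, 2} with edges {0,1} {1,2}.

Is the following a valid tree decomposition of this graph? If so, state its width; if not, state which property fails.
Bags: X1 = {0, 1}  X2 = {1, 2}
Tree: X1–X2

Yes; width 1.

Checking the three conditions: (i) the bags cover all of {0, 1, 2}; (ii) for each edge, some bag contains both endpoints; (iii) the bags containing any fixed vertex form a subtree. All hold, so the decomposition is valid with width 2 − 1 = 1.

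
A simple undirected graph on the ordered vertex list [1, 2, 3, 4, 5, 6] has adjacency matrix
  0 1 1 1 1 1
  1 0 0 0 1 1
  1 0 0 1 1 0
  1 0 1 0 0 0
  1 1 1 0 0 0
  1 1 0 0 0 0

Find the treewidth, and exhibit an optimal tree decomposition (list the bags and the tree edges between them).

Treewidth 2.
One optimal decomposition is:
Bags: B1 = {1, 2, 5}  B2 = {1, 3, 5}  B3 = {1, 2, 6}  B4 = {1, 3, 4}
Tree: B1–B2, B1–B3, B2–B4

Every bag has size at most 3, so the width is 3 − 1 = 2 and tw(G) ≤ 2. For the lower bound, the 3 vertices {1, 2, 5} are pairwise adjacent, and any tree decomposition puts a clique entirely inside one bag — forcing width ≥ 2. Therefore the treewidth is 2.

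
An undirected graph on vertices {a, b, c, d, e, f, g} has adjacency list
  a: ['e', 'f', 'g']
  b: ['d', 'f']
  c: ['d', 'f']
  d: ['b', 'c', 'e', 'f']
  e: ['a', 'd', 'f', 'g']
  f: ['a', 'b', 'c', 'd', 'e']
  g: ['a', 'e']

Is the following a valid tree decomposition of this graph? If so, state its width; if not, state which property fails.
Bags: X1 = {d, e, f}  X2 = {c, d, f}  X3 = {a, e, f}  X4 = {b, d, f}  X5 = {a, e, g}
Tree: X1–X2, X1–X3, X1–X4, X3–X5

Yes; width 2.

Vertex coverage: the bags together contain {a, b, c, d, e, f, g}, the full vertex set. Edge coverage: each edge of G has both endpoints in at least one bag. Running intersection: for every vertex, the bags containing it form a connected subtree. All three properties hold, so this is a valid tree decomposition of width max|bag| − 1 = 2, and hence tw(G) ≤ 2.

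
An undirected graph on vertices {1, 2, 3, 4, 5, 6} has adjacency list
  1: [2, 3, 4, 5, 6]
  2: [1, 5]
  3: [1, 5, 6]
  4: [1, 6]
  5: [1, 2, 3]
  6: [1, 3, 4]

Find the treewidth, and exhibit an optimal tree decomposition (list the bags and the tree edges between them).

Each bag holds 3 vertices, so the decomposition has width 2, which upper-bounds the treewidth. On the other hand G contains the 3-clique {1, 2, 5}. A clique must lie in a single bag of any decomposition, so no decomposition can have width below 2. The upper and lower bounds meet at 2, so that is the treewidth.

Treewidth 2.
Bags: B1 = {1, 3, 5}  B2 = {1, 3, 6}  B3 = {1, 2, 5}  B4 = {1, 4, 6}
Tree: B1–B2, B1–B3, B2–B4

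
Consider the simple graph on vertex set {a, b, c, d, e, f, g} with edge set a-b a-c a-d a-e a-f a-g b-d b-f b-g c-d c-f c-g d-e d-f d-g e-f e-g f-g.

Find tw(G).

4

A width-4 tree decomposition is:
Bags: B1 = {a, c, d, f, g}  B2 = {a, d, e, f, g}  B3 = {a, b, d, f, g}
Tree: B1–B2, B2–B3
The largest bag has 5 vertices, giving width 4; this decomposition certifies tw(G) ≤ 4. On the other hand G contains the 5-clique {a, d, e, f, g}. A clique must lie in a single bag of any decomposition, so no decomposition can have width below 4. Therefore the treewidth is 4.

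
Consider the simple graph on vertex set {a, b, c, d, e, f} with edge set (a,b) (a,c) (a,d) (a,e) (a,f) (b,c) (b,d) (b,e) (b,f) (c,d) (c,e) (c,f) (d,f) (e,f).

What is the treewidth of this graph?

4

A width-4 tree decomposition is:
Bags: B1 = {a, b, c, d, f}  B2 = {a, b, c, e, f}
Tree: B1–B2
Every bag has size at most 5, so the width is 5 − 1 = 4 and tw(G) ≤ 4. Conversely, {a, b, c, d, f} is a clique of size 5, and the vertices of any clique must share a bag in every tree decomposition; so some bag has ≥ 5 vertices and tw(G) ≥ 4. The upper and lower bounds meet at 4, so that is the treewidth.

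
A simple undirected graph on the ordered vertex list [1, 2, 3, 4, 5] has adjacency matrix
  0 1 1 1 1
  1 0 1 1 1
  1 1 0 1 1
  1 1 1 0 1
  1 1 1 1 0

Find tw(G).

A width-4 tree decomposition is:
Bags: B1 = {1, 2, 3, 4, 5}
Tree: (single bag)
A single bag containing all 5 vertices is trivially a valid decomposition of width 4. Conversely, {1, 2, 3, 4, 5} is a clique of size 5, and the vertices of any clique must share a bag in every tree decomposition; so some bag has ≥ 5 vertices and tw(G) ≥ 4. Therefore the treewidth is 4.

4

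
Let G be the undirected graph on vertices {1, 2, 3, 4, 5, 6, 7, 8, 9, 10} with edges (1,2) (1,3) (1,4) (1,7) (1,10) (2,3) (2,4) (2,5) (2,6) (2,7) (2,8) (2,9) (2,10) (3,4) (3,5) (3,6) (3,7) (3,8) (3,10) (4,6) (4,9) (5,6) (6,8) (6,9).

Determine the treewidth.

3

A width-3 tree decomposition is:
Bags: B1 = {2, 4, 6, 9}  B2 = {2, 3, 4, 6}  B3 = {2, 3, 6, 8}  B4 = {2, 3, 5, 6}  B5 = {1, 2, 3, 4}  B6 = {1, 2, 3, 10}  B7 = {1, 2, 3, 7}
Tree: B1–B2, B2–B3, B3–B4, B2–B5, B5–B6, B5–B7
The largest bag has 4 vertices, giving width 3; this decomposition certifies tw(G) ≤ 3. For the lower bound, the 4 vertices {2, 4, 6, 9} are pairwise adjacent, and any tree decomposition puts a clique entirely inside one bag — forcing width ≥ 3. Hence tw(G) = 3 exactly.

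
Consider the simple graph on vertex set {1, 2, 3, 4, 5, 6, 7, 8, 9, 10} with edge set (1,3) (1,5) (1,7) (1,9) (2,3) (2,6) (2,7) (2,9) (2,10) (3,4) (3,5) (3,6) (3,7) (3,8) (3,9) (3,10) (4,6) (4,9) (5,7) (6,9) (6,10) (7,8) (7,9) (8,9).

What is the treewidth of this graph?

3

A width-3 tree decomposition is:
Bags: B1 = {2, 3, 7, 9}  B2 = {2, 3, 6, 9}  B3 = {3, 7, 8, 9}  B4 = {1, 3, 7, 9}  B5 = {1, 3, 5, 7}  B6 = {3, 4, 6, 9}  B7 = {2, 3, 6, 10}
Tree: B1–B2, B1–B3, B3–B4, B4–B5, B2–B6, B2–B7
The largest bag has 4 vertices, giving width 3; this decomposition certifies tw(G) ≤ 3. For the lower bound, the 4 vertices {3, 4, 6, 9} are pairwise adjacent, and any tree decomposition puts a clique entirely inside one bag — forcing width ≥ 3. Therefore the treewidth is 3.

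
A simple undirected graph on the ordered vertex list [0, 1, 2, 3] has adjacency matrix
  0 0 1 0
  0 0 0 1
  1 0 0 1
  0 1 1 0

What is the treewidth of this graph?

A width-1 tree decomposition is:
Bags: B1 = {2, 3}  B2 = {1, 3}  B3 = {0, 2}
Tree: B1–B2, B1–B3
The largest bag has 2 vertices, giving width 1; this decomposition certifies tw(G) ≤ 1. Since G has at least one edge (e.g. 3–2), it is not an edgeless graph, so tw(G) ≥ 1. The upper and lower bounds meet at 1, so that is the treewidth.

1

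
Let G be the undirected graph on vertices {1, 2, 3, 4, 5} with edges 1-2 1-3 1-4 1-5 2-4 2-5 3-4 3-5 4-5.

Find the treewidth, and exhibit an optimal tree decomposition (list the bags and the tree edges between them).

Treewidth 3.
One optimal decomposition is:
Bags: B1 = {1, 2, 4, 5}  B2 = {1, 3, 4, 5}
Tree: B1–B2

Every bag has size at most 4, so the width is 4 − 1 = 3 and tw(G) ≤ 3. On the other hand G contains the 4-clique {1, 2, 4, 5}. A clique must lie in a single bag of any decomposition, so no decomposition can have width below 3. Combining the bounds, tw(G) = 3.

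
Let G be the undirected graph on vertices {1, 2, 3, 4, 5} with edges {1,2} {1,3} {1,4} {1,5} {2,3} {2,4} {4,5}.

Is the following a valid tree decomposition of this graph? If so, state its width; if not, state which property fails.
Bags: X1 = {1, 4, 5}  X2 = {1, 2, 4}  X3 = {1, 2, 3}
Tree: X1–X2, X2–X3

Yes; width 2.

Vertex coverage: the bags together contain {1, 2, 3, 4, 5}, the full vertex set. Edge coverage: each edge of G has both endpoints in at least one bag. Running intersection: for every vertex, the bags containing it form a connected subtree. All three properties hold, so this is a valid tree decomposition of width max|bag| − 1 = 2, and hence tw(G) ≤ 2.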